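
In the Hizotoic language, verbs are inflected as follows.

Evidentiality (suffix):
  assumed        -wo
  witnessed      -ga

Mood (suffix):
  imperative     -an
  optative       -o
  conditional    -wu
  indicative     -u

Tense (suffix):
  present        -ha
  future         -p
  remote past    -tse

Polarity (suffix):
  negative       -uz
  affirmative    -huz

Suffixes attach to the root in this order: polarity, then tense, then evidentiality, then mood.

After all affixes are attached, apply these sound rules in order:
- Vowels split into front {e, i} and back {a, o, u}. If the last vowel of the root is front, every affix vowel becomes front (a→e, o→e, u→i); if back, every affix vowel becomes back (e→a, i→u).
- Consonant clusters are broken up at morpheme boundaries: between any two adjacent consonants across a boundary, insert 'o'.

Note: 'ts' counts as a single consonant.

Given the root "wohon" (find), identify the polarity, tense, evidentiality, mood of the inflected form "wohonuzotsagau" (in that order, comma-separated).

negative, remote past, witnessed, indicative

Segment: wohon-uz-tse-ga-u.
polarity: -uz → negative.
tense: -tse → remote past.
evidentiality: -ga → witnessed.
mood: -u → indicative.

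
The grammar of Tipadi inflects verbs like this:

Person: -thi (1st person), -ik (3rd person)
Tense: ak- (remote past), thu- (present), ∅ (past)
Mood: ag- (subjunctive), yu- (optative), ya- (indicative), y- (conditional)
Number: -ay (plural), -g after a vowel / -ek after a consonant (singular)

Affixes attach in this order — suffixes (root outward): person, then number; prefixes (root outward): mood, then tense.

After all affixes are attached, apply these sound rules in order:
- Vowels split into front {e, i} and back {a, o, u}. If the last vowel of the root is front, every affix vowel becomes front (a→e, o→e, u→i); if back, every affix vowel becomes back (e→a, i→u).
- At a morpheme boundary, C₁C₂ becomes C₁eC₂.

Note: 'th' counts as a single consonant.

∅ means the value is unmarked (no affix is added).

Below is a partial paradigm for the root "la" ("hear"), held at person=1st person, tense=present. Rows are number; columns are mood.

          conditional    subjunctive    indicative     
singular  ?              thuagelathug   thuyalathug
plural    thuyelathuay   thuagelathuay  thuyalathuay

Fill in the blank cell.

thuyelathug

Attach mood conditional y- → yla.
Attach person 1st person -thi → ylathi.
Attach tense present thu- → thuylathi.
Attach number singular -g (after vowel 'i') → thuylathig.
Apply vowel harmony: thuylathig → thuylathug.
Apply epenthesis: thuylathug → thuyelathug.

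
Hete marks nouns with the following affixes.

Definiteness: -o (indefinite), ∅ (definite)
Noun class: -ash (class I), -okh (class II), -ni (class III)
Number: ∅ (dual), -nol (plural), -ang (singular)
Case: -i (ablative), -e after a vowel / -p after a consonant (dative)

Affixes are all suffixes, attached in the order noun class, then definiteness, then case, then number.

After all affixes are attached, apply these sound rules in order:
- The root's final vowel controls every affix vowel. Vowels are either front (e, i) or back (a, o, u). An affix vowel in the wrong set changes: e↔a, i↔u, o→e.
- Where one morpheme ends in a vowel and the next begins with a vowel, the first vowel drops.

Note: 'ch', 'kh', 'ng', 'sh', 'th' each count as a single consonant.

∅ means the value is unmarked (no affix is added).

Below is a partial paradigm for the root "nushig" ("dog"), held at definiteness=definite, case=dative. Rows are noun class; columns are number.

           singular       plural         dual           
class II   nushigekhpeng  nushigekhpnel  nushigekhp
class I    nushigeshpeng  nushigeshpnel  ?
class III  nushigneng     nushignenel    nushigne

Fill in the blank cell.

nushigeshp

Attach noun class class I -ash → nushigash.
definiteness = definite: zero marking, form stays nushigash.
Attach case dative -p (after consonant 'sh') → nushigashp.
number = dual: zero marking, form stays nushigashp.
Apply vowel harmony: nushigashp → nushigeshp.
Vowel deletion: no change.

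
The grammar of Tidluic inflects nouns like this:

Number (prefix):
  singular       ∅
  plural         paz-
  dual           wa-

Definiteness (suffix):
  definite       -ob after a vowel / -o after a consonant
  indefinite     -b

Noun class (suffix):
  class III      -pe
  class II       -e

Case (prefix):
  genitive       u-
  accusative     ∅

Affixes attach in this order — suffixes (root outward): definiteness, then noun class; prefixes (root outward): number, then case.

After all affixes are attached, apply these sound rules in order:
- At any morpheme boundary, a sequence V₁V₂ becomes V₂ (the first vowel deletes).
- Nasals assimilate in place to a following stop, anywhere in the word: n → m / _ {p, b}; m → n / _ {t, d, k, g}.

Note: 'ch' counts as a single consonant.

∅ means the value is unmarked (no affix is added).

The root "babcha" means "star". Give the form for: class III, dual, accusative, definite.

Attach definiteness definite -ob (after vowel 'a') → babchaob.
Attach number dual wa- → wababchaob.
case = accusative: zero marking, form stays wababchaob.
Attach noun class class III -pe → wababchaobpe.
Apply vowel deletion: wababchaobpe → wababchobpe.
Nasal assimilation: no change.

wababchobpe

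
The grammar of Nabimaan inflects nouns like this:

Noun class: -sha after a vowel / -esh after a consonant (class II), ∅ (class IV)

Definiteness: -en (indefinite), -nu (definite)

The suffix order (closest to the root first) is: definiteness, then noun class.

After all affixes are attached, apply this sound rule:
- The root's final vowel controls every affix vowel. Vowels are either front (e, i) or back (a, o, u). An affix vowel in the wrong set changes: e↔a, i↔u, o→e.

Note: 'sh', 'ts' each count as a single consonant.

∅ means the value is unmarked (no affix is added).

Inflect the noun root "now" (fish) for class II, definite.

nownusha

Attach definiteness definite -nu → nownu.
Attach noun class class II -sha (after vowel 'u') → nownusha.
Vowel harmony: no change.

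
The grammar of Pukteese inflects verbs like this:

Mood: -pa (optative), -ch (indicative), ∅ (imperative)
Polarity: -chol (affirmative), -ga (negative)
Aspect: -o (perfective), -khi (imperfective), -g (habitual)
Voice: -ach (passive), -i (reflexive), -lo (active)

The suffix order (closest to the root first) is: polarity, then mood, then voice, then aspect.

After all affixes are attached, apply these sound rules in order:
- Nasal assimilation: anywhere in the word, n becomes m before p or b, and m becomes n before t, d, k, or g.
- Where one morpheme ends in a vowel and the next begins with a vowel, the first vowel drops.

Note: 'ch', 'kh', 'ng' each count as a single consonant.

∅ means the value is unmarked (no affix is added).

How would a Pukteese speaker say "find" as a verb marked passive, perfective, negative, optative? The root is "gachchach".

Attach polarity negative -ga → gachchachga.
Attach mood optative -pa → gachchachgapa.
Attach voice passive -ach → gachchachgapaach.
Attach aspect perfective -o → gachchachgapaacho.
Nasal assimilation: no change.
Apply vowel deletion: gachchachgapaacho → gachchachgapacho.

gachchachgapacho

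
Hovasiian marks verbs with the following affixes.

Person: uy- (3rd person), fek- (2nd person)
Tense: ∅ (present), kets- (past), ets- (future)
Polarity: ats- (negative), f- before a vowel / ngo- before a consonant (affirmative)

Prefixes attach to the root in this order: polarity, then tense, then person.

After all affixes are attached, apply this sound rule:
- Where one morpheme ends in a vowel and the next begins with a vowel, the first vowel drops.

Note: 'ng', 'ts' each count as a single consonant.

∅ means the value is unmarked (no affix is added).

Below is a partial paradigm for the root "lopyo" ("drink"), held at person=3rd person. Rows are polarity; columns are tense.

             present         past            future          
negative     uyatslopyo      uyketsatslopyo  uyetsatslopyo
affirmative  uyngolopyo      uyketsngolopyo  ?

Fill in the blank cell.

uyetsngolopyo

Attach polarity affirmative ngo- (before consonant 'l') → ngolopyo.
Attach tense future ets- → etsngolopyo.
Attach person 3rd person uy- → uyetsngolopyo.
Vowel deletion: no change.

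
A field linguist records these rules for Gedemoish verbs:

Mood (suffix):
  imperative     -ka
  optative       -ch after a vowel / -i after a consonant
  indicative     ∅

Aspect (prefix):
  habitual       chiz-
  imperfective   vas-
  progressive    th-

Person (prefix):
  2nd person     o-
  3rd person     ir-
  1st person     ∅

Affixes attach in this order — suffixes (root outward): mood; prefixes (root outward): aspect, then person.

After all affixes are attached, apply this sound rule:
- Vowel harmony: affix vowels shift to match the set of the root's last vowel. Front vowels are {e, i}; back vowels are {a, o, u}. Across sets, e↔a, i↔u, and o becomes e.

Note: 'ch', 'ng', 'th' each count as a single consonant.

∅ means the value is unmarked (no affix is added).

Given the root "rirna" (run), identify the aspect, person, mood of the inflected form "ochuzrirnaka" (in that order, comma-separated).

Segment: o-chiz-rirna-ka.
aspect: chiz- → habitual.
person: o- → 2nd person.
mood: -ka → imperative.

habitual, 2nd person, imperative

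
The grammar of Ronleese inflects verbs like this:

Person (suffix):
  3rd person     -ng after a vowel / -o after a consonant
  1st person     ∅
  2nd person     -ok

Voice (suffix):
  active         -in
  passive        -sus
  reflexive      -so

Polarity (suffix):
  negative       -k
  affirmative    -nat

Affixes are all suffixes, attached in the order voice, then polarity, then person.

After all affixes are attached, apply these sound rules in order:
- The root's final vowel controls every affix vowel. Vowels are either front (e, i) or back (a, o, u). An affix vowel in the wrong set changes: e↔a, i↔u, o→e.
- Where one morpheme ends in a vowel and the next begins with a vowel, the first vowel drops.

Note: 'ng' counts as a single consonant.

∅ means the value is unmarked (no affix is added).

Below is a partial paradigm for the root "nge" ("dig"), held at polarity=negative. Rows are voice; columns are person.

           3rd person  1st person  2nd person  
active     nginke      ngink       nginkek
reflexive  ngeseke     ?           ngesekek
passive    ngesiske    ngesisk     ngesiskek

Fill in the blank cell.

Attach voice reflexive -so → ngeso.
Attach polarity negative -k → ngesok.
person = 1st person: zero marking, form stays ngesok.
Apply vowel harmony: ngesok → ngesek.
Vowel deletion: no change.

ngesek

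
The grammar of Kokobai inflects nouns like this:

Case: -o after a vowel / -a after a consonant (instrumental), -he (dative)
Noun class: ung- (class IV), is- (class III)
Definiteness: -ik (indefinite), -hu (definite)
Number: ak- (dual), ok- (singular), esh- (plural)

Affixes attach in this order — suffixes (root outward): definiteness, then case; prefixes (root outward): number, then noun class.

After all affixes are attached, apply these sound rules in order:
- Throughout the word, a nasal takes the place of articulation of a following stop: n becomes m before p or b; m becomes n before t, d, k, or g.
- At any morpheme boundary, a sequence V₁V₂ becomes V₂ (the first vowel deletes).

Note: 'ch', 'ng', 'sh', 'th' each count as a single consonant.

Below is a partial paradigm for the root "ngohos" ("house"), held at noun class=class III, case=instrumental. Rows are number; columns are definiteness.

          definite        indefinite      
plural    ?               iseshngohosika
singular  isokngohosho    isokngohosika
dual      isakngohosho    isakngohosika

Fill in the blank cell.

iseshngohosho

Attach number plural esh- → eshngohos.
Attach noun class class III is- → iseshngohos.
Attach definiteness definite -hu → iseshngohoshu.
Attach case instrumental -o (after vowel 'u') → iseshngohoshuo.
Nasal assimilation: no change.
Apply vowel deletion: iseshngohoshuo → iseshngohosho.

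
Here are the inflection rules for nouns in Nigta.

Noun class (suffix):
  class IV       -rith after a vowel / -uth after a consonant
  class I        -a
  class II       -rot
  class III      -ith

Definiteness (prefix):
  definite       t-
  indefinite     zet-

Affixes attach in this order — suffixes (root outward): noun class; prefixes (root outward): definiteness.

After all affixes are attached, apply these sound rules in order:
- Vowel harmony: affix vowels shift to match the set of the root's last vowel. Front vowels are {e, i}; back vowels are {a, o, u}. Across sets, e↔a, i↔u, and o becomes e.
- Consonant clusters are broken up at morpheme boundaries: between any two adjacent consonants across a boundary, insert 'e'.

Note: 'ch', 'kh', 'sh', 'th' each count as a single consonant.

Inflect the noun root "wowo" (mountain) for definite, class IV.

Attach definiteness definite t- → twowo.
Attach noun class class IV -rith (after vowel 'o') → twoworith.
Apply vowel harmony: twoworith → twoworuth.
Apply epenthesis: twoworuth → tewoworuth.

tewoworuth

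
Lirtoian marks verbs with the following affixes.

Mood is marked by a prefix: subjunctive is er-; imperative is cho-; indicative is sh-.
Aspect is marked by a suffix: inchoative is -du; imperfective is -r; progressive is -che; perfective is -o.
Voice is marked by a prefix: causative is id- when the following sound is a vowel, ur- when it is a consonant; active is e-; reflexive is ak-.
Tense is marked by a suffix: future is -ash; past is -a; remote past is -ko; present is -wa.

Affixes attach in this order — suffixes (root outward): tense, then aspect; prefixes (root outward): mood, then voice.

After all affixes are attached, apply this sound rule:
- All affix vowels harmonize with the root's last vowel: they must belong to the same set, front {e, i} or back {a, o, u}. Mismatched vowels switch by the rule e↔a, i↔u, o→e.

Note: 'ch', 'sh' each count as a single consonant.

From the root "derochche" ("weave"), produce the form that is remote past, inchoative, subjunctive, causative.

Attach mood subjunctive er- → erderochche.
Attach tense remote past -ko → erderochcheko.
Attach aspect inchoative -du → erderochchekodu.
Attach voice causative id- (before vowel 'e') → iderderochchekodu.
Apply vowel harmony: iderderochchekodu → iderderochchekedi.

iderderochchekedi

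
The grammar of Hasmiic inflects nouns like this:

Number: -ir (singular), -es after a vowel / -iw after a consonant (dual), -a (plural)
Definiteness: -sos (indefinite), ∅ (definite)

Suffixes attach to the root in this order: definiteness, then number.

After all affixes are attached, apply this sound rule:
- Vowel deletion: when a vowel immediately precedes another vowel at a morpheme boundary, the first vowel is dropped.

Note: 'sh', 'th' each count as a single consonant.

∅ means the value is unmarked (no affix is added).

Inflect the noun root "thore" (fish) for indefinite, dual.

thoresosiw

Attach definiteness indefinite -sos → thoresos.
Attach number dual -iw (after consonant 's') → thoresosiw.
Vowel deletion: no change.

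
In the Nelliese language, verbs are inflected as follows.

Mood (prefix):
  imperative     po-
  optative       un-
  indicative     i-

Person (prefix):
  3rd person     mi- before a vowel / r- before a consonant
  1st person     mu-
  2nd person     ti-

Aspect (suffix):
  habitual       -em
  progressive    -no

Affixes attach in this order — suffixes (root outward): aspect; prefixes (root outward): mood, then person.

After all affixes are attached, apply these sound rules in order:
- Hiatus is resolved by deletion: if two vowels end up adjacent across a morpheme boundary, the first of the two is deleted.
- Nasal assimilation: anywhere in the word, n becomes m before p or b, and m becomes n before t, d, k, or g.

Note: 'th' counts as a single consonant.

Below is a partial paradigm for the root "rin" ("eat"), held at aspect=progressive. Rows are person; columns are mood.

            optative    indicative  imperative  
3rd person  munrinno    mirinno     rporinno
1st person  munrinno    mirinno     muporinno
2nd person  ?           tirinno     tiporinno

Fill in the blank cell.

tunrinno

Attach aspect progressive -no → rinno.
Attach mood optative un- → unrinno.
Attach person 2nd person ti- → tiunrinno.
Apply vowel deletion: tiunrinno → tunrinno.
Nasal assimilation: no change.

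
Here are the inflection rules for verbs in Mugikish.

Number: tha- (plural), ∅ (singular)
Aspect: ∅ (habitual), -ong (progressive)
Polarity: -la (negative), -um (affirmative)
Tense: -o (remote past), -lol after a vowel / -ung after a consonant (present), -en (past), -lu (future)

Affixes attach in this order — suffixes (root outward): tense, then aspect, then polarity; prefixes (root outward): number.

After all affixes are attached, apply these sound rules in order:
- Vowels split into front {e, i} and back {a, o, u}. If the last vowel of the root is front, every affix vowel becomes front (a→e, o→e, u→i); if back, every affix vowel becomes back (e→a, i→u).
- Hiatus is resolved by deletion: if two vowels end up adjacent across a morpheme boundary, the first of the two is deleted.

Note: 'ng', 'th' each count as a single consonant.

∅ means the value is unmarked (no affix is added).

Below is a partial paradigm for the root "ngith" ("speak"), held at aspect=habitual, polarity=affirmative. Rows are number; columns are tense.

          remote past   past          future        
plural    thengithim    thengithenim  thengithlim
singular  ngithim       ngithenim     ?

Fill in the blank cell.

Attach tense future -lu → ngithlu.
number = singular: zero marking, form stays ngithlu.
aspect = habitual: zero marking, form stays ngithlu.
Attach polarity affirmative -um → ngithluum.
Apply vowel harmony: ngithluum → ngithliim.
Apply vowel deletion: ngithliim → ngithlim.

ngithlim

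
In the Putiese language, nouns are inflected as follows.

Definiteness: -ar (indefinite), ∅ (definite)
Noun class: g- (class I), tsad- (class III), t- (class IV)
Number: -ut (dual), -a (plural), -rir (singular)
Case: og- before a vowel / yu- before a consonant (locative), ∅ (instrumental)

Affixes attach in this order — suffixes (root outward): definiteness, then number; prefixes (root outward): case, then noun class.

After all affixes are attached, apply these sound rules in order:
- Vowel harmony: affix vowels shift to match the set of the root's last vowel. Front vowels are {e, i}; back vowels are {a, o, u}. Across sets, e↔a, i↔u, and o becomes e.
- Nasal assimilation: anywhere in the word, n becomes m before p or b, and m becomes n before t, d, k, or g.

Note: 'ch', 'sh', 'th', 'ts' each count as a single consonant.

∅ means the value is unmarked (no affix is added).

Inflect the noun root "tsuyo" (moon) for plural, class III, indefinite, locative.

tsadyutsuyoara

Attach definiteness indefinite -ar → tsuyoar.
Attach case locative yu- (before consonant 'ts') → yutsuyoar.
Attach number plural -a → yutsuyoara.
Attach noun class class III tsad- → tsadyutsuyoara.
Vowel harmony: no change.
Nasal assimilation: no change.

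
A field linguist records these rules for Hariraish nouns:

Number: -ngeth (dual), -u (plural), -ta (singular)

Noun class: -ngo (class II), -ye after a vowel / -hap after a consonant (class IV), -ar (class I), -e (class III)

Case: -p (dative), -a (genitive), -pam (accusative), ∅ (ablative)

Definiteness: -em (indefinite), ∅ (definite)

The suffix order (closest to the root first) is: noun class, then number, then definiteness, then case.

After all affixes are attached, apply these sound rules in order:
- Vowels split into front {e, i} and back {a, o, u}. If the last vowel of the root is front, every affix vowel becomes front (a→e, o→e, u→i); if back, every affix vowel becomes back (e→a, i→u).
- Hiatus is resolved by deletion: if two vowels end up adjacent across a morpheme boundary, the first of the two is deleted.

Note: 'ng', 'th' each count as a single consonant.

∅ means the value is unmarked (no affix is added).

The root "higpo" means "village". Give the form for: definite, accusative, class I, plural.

higparupam

Attach noun class class I -ar → higpoar.
Attach number plural -u → higpoaru.
definiteness = definite: zero marking, form stays higpoaru.
Attach case accusative -pam → higpoarupam.
Vowel harmony: no change.
Apply vowel deletion: higpoarupam → higparupam.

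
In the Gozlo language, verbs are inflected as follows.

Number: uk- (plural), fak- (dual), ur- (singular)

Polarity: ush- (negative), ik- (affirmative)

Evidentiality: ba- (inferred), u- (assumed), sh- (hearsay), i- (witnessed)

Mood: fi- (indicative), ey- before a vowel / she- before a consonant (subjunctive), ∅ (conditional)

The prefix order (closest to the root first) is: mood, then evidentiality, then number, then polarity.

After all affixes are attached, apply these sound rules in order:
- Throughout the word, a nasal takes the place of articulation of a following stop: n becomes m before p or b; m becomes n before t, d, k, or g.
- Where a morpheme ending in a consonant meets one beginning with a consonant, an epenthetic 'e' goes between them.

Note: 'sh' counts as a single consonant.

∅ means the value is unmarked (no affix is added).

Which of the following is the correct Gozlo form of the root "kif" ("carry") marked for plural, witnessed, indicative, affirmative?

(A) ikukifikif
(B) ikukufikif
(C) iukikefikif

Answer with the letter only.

Attach mood indicative fi- → fikif.
Attach evidentiality witnessed i- → ifikif.
Attach number plural uk- → ukifikif.
Attach polarity affirmative ik- → ikukifikif.
Nasal assimilation: no change.
Epenthesis: no change.
So the correct form is ikukifikif, option (A).
(C) iukikefikif is wrong: it has the affixes in the wrong order.
(B) ikukufikif is wrong: it uses assumed instead of witnessed for evidentiality.

A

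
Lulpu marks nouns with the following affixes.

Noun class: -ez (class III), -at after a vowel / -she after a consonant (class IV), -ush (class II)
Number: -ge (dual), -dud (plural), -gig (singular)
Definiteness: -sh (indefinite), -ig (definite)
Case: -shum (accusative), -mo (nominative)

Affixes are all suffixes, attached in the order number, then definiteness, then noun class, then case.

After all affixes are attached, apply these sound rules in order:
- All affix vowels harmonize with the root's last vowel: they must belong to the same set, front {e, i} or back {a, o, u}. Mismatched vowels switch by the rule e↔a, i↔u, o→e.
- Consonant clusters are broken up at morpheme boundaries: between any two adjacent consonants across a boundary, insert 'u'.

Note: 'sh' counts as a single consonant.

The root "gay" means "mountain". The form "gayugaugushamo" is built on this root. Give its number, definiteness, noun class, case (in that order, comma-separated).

dual, definite, class IV, nominative

Segment: gay-ge-ig-she-mo.
number: -ge → dual.
definiteness: -ig → definite.
noun class: -at/she → class IV.
case: -mo → nominative.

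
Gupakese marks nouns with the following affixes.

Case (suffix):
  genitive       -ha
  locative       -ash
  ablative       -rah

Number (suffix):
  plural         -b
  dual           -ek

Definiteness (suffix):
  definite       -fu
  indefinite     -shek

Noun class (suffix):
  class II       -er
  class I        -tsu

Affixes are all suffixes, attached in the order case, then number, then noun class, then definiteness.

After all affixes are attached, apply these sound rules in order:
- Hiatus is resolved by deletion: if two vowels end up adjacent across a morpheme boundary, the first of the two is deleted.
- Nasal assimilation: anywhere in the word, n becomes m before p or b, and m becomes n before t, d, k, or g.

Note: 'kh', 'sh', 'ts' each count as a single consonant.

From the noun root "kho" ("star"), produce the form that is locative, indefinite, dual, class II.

khashekershek

Attach case locative -ash → khoash.
Attach number dual -ek → khoashek.
Attach noun class class II -er → khoasheker.
Attach definiteness indefinite -shek → khoashekershek.
Apply vowel deletion: khoashekershek → khashekershek.
Nasal assimilation: no change.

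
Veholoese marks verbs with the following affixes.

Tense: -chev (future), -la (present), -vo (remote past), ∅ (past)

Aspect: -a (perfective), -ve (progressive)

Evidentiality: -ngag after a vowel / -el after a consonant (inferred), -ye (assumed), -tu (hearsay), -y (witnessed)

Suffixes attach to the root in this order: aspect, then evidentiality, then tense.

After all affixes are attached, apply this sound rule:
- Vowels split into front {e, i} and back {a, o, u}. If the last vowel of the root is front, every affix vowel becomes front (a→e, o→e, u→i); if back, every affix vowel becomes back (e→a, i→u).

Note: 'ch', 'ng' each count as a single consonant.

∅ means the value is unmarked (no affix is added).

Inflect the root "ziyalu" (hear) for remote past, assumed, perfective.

Attach aspect perfective -a → ziyalua.
Attach evidentiality assumed -ye → ziyaluaye.
Attach tense remote past -vo → ziyaluayevo.
Apply vowel harmony: ziyaluayevo → ziyaluayavo.

ziyaluayavo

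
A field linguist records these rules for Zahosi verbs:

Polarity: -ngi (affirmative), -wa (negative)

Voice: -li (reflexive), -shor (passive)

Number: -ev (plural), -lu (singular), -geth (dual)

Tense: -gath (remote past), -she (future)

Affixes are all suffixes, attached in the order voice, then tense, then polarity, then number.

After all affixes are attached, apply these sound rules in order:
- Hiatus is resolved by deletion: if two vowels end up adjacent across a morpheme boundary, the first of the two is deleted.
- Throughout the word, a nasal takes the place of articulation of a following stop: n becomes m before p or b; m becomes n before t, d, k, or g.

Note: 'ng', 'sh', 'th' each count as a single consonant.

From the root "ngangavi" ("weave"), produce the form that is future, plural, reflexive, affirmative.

ngangavilishengev

Attach voice reflexive -li → ngangavili.
Attach tense future -she → ngangavilishe.
Attach polarity affirmative -ngi → ngangavilishengi.
Attach number plural -ev → ngangavilishengiev.
Apply vowel deletion: ngangavilishengiev → ngangavilishengev.
Nasal assimilation: no change.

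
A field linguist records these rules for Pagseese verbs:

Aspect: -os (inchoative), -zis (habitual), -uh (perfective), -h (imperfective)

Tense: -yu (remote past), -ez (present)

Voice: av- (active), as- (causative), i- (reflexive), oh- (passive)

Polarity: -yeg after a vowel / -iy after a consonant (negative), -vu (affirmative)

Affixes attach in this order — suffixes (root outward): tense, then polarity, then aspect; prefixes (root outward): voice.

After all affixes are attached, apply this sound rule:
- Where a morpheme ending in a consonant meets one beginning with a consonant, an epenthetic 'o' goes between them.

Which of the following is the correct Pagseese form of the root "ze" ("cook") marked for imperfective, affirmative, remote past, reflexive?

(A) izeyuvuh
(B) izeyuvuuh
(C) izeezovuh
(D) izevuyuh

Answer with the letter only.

Attach tense remote past -yu → zeyu.
Attach polarity affirmative -vu → zeyuvu.
Attach voice reflexive i- → izeyuvu.
Attach aspect imperfective -h → izeyuvuh.
Epenthesis: no change.
So the correct form is izeyuvuh, option (A).
(C) izeezovuh is wrong: it uses present instead of remote past for tense.
(B) izeyuvuuh is wrong: it uses perfective instead of imperfective for aspect.
(D) izevuyuh is wrong: it has the affixes in the wrong order.

A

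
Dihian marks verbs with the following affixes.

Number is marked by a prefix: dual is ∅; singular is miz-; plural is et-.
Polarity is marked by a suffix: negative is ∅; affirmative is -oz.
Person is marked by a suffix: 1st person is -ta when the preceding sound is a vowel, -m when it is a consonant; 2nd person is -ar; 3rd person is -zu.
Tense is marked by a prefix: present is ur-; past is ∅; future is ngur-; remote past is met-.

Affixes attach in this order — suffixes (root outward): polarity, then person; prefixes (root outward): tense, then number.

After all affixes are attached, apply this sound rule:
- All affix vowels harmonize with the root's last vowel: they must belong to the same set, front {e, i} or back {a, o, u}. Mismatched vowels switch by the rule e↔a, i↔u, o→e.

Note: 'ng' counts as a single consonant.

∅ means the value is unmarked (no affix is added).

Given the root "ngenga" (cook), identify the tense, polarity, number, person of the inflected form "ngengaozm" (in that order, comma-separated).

Segment: ngenga-oz-m.
tense: ∅ → past.
polarity: -oz → affirmative.
number: ∅ → dual.
person: -ta/m → 1st person.

past, affirmative, dual, 1st person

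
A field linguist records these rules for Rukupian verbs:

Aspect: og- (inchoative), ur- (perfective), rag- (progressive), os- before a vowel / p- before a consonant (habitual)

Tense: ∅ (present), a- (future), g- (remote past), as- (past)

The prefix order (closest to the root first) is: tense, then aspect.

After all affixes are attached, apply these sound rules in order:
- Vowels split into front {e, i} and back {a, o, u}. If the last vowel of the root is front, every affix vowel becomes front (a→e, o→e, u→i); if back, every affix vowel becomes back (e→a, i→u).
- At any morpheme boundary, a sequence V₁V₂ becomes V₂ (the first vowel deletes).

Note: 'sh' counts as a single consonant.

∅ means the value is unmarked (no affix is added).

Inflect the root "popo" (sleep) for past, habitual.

Attach tense past as- → aspopo.
Attach aspect habitual os- (before vowel 'a') → osaspopo.
Vowel harmony: no change.
Vowel deletion: no change.

osaspopo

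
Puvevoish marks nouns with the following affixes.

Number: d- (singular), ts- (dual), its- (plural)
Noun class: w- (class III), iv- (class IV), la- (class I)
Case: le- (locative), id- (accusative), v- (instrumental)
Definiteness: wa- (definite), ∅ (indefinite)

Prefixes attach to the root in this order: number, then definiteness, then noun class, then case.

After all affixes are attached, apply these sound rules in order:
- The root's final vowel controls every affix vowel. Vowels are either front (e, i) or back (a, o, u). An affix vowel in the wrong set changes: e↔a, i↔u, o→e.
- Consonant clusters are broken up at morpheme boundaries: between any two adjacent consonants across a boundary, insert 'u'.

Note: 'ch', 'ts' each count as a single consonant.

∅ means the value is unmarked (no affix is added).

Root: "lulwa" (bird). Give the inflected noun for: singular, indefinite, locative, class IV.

Attach number singular d- → dlulwa.
definiteness = indefinite: zero marking, form stays dlulwa.
Attach noun class class IV iv- → ivdlulwa.
Attach case locative le- → leivdlulwa.
Apply vowel harmony: leivdlulwa → lauvdlulwa.
Apply epenthesis: lauvdlulwa → lauvudululwa.

lauvudululwa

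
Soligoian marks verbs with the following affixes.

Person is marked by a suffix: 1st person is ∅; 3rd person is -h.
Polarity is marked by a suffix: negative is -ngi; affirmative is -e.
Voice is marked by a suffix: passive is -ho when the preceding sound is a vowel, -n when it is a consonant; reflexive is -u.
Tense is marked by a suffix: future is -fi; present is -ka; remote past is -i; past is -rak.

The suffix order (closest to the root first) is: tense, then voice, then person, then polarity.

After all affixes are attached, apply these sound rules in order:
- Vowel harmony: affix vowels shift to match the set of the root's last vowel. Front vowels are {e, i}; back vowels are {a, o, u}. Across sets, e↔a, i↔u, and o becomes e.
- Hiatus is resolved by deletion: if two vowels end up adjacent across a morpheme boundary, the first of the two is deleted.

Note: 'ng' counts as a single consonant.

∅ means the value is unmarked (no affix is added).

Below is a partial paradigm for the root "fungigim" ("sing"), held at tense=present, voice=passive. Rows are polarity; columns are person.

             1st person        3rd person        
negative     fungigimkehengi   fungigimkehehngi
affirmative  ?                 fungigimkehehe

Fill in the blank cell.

fungigimkehe

Attach tense present -ka → fungigimka.
Attach voice passive -ho (after vowel 'a') → fungigimkaho.
person = 1st person: zero marking, form stays fungigimkaho.
Attach polarity affirmative -e → fungigimkahoe.
Apply vowel harmony: fungigimkahoe → fungigimkehee.
Apply vowel deletion: fungigimkehee → fungigimkehe.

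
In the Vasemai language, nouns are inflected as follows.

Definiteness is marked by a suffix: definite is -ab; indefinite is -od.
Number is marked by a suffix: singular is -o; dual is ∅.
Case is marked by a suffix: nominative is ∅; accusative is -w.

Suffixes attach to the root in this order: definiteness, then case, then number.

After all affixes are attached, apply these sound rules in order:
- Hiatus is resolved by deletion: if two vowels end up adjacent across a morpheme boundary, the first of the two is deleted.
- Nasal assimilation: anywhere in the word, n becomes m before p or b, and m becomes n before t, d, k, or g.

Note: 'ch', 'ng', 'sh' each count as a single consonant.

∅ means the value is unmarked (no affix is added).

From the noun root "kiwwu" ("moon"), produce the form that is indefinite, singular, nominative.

Attach definiteness indefinite -od → kiwwuod.
case = nominative: zero marking, form stays kiwwuod.
Attach number singular -o → kiwwuodo.
Apply vowel deletion: kiwwuodo → kiwwodo.
Nasal assimilation: no change.

kiwwodo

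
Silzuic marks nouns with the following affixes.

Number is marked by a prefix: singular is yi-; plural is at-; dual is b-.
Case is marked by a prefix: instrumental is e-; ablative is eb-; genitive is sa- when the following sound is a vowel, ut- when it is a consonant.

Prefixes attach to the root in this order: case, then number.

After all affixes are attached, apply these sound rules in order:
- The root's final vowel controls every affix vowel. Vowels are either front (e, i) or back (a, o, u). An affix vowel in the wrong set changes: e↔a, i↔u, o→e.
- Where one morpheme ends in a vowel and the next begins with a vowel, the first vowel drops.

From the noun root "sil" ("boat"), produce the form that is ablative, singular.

yebsil

Attach case ablative eb- → ebsil.
Attach number singular yi- → yiebsil.
Vowel harmony: no change.
Apply vowel deletion: yiebsil → yebsil.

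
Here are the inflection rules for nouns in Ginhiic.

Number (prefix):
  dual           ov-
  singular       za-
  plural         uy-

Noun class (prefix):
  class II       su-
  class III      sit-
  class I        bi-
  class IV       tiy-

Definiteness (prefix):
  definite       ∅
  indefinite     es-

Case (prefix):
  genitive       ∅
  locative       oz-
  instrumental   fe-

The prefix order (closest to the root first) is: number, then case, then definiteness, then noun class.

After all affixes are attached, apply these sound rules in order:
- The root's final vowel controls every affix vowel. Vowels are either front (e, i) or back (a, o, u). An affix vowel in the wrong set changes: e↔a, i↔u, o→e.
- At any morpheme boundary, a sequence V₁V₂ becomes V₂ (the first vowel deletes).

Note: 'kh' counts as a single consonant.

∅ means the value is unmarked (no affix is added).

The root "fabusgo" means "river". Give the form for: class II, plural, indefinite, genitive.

sasuyfabusgo

Attach number plural uy- → uyfabusgo.
case = genitive: zero marking, form stays uyfabusgo.
Attach definiteness indefinite es- → esuyfabusgo.
Attach noun class class II su- → suesuyfabusgo.
Apply vowel harmony: suesuyfabusgo → suasuyfabusgo.
Apply vowel deletion: suasuyfabusgo → sasuyfabusgo.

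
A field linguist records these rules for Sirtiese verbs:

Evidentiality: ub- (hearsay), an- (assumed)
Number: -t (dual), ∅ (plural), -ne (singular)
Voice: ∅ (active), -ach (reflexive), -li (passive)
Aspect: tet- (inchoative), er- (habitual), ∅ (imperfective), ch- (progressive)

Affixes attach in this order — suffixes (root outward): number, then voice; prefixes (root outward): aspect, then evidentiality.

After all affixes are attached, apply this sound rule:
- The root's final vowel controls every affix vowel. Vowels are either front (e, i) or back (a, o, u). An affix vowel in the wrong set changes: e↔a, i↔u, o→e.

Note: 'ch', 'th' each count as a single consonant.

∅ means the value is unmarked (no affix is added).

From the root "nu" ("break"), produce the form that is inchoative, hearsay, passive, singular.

Attach aspect inchoative tet- → tetnu.
Attach number singular -ne → tetnune.
Attach evidentiality hearsay ub- → ubtetnune.
Attach voice passive -li → ubtetnuneli.
Apply vowel harmony: ubtetnuneli → ubtatnunalu.

ubtatnunalu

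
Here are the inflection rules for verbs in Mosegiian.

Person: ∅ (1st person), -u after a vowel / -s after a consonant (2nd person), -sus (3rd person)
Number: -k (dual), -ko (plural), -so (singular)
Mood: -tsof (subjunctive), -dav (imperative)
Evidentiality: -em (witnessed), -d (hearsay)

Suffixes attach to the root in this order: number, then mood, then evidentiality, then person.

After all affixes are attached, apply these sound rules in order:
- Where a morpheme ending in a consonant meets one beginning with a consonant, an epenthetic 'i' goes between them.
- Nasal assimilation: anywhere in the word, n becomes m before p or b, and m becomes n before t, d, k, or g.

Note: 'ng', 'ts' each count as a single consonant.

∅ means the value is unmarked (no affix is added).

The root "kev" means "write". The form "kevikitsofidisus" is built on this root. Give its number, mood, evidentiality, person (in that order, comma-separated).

dual, subjunctive, hearsay, 3rd person

Segment: kev-k-tsof-d-sus.
number: -k → dual.
mood: -tsof → subjunctive.
evidentiality: -d → hearsay.
person: -sus → 3rd person.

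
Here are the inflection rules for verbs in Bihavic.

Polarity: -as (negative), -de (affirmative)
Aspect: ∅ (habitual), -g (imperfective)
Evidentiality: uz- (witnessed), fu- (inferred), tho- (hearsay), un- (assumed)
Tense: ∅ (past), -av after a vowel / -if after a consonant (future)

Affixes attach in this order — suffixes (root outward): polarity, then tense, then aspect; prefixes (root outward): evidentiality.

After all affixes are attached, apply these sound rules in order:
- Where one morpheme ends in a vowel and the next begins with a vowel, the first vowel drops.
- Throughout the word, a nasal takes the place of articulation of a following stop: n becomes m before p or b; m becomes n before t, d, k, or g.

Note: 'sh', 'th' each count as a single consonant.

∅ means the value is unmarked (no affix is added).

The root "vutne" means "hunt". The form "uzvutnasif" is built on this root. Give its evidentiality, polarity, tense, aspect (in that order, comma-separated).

Segment: uz-vutne-as-if.
evidentiality: uz- → witnessed.
polarity: -as → negative.
tense: -av/if → future.
aspect: ∅ → habitual.

witnessed, negative, future, habitual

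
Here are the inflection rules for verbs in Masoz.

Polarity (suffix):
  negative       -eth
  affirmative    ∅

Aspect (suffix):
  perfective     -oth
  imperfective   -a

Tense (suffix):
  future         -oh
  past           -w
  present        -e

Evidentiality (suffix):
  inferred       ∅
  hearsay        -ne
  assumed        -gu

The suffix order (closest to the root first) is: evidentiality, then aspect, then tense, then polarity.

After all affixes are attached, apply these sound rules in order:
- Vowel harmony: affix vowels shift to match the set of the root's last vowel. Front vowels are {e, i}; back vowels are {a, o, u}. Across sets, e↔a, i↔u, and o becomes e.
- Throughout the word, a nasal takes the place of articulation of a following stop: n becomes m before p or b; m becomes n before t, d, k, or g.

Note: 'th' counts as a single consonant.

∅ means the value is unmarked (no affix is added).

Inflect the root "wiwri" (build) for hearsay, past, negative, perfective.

wiwrineethweth

Attach evidentiality hearsay -ne → wiwrine.
Attach aspect perfective -oth → wiwrineoth.
Attach tense past -w → wiwrineothw.
Attach polarity negative -eth → wiwrineothweth.
Apply vowel harmony: wiwrineothweth → wiwrineethweth.
Nasal assimilation: no change.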